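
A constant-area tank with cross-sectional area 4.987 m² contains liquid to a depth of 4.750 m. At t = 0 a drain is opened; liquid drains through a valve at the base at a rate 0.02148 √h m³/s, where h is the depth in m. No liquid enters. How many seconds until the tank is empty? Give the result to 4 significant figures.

1012 s

With no inflow, A dh/dt = −0.02148 √h.
∫ h^(−1/2) dh = −(0.02148/A) ∫ dt, giving 2√h = 2√h₀ − (0.02148/A) t.
Set h = 0: 2√h₀ = (0.02148/A) t_empty ⇒ t_empty = 2A√h₀/0.02148.
t_empty = 2·4.987·√4.750/0.02148 = 9.97400·2.17945/0.02148 = 1012.00 s.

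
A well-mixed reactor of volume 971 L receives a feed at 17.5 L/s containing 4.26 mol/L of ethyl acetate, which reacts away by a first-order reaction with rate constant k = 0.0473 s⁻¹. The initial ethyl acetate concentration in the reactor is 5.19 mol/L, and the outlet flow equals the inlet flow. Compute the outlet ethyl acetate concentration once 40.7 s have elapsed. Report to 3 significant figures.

1.46 mol/L

Accumulation = in − out − consumed: V dC/dt = Q C_in − Q C − k V C.
dC/dt = (Q/V) C_in − (Q/V + k) C; effective rate a = Q/V + k = 0.018023 + 0.0473 = 0.065323 s⁻¹.
C_ss = Q C_in/(Q + kV) = 1.1753 mol/L; C(t) = C_ss + (C₀ − C_ss) e^(−a t).
C(40.7) = 1.1753 + (4.0147)·e^(−0.065323·40.7) = 1.1753 + (4.0147)·0.070044 = 1.4565 mol/L.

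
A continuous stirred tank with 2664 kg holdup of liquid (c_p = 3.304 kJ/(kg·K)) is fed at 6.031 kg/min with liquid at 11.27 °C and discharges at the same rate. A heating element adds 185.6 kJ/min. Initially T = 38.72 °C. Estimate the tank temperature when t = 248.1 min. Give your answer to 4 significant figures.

M c_p dT/dt = ṁ c_p (T_in − T) + Q̇.
Rearrange: dT/dt = (T_ss − T)/τ with τ = M/ṁ = 441.718 min and T_ss = T_in + Q̇/(ṁ c_p) = 20.5843 °C.
Solution: T(t) = T_ss + (T₀ − T_ss) e^(−t/τ).
T(248.1) = 20.5843 + (18.1357)·e^(−248.1/441.718) = 20.5843 + (18.1357)·0.570255 = 30.9263 °C.

30.93 °C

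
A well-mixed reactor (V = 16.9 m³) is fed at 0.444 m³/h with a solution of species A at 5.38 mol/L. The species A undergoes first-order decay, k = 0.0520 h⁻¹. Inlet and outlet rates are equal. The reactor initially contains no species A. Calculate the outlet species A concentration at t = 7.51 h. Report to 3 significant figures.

0.803 mol/L

Species balance: V dC/dt = Q C_in − Q C − k V C.
This is linear with rate a = Q/V + k = 0.078272 h⁻¹.
C_ss = Q C_in/(Q + kV) = 1.8058 mol/L; C(t) = C_ss + (C₀ − C_ss) e^(−a t).
C(7.51) = 1.8058 + (-1.8058)·e^(−0.078272·7.51) = 1.8058 + (-1.8058)·0.55553 = 0.80262 mol/L.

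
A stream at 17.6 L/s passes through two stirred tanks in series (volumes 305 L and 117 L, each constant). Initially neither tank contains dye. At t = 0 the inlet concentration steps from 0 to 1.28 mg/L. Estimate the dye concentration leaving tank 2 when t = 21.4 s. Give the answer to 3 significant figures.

Species balance on tank i: dCᵢ/dt = (Cᵢ₋₁ − Cᵢ)/τᵢ with τᵢ = Vᵢ/Q.
τ₁ = 305/17.6 = 17.330 s; τ₂ = 117/17.6 = 6.6477 s.
Tank 1: C₁ = C_in(1 − e^(−t/τ₁)). Tank 2 (τ₁ ≠ τ₂): C₂ = C_in[1 − (τ₁ e^(−t/τ₁) − τ₂ e^(−t/τ₂))/(τ₁ − τ₂)].
At t = 21.4: e^(−t/τ₁) = 0.29087, e^(−t/τ₂) = 0.039989.
C₂ = 1.28·[1 − (17.330·0.29087 − 6.6477·0.039989)/(10.682)] = 1.28·0.55300 = 0.70784 mg/L.

0.708 mg/L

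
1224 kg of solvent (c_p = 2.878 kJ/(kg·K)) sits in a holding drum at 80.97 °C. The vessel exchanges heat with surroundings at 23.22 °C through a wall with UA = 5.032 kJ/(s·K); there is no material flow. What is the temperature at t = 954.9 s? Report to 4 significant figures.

37.98 °C

Lumped-capacitance energy balance: M c_p dT/dt = UA(T_amb − T).
dT/dt = (T_ss − T)/τ with T_ss = T_amb = 23.2200 °C, τ = M c_p/UA = 1224·2.878/5.032 = 700.054 s.
Integrating: T(t) = T_ss + (T₀ − T_ss) e^(−t/τ).
T(954.9) = 23.2200 + (57.7500)·0.255627 = 37.9824 °C.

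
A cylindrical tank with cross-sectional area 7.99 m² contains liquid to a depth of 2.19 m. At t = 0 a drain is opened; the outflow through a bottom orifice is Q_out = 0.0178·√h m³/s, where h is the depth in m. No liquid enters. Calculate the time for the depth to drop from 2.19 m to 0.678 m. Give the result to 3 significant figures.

589 s

Mass balance (ρ constant): A dh/dt = −0.0178 √h.
This is separable: 2 d(√h)/dt = −0.0178/A, so √h = √h₀ − (0.0178/(2A)) t.
t = 2A(√h₀ − √h)/0.0178 = 2·7.99·(√2.19 − √0.678)/0.0178
  = 15.980 × (1.4799 − 0.82341) / 0.0178 = 589.34 s.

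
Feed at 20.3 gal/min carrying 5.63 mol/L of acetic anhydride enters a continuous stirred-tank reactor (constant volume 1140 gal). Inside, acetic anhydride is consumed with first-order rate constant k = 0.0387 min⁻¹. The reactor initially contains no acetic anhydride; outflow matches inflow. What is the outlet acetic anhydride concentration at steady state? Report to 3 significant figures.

V dC/dt = Q(C_in − C) − k V C.
At steady state: 0 = Q C_in − (Q + kV) C_ss, so C_ss = Q C_in/(Q + kV).
C_ss = 20.3·5.63/(20.3 + 0.0387·1140) = 114.29/64.418 = 1.7742 mol/L.

1.77 mol/L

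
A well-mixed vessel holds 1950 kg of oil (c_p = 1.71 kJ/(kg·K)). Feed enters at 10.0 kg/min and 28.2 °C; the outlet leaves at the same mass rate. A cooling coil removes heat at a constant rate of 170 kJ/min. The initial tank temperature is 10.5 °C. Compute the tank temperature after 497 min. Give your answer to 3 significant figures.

17.7 °C

Heat balance on the well-mixed liquid: M c_p dT/dt = ṁ c_p (T_in − T) − 170.
τ = M/ṁ = 195.00 min; T_ss = T_in − Q̇/(ṁ c_p) = 28.2 − 170/(10.0·1.71) = 18.258 °C.
Integrating: T(t) = T_ss + (T₀ − T_ss) e^(−t/τ).
T(497) = 18.258 + (-7.7585)·e^(−497/195.00) = 18.258 + (-7.7585)·0.078182 = 17.652 °C.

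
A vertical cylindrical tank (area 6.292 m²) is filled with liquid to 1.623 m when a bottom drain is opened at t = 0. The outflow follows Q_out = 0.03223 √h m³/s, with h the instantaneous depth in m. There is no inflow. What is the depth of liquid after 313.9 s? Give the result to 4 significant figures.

A dh/dt = −Q_out = −0.03223 √h.
∫ h^(−1/2) dh = −(0.03223/A) ∫ dt, giving 2√h = 2√h₀ − (0.03223/A) t.
√h = √1.623 − 0.03223·313.9/(2·6.292) = 1.27397 − 0.803957 = 0.470013.
h = 0.470013² = 0.220912 m.

0.2209 m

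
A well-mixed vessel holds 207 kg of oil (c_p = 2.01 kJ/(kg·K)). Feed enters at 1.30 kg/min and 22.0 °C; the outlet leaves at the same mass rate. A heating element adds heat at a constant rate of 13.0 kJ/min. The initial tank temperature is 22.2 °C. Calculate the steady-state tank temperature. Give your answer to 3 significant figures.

27.0 °C

M c_p dT/dt = ṁ c_p (T_in − T) + Q̇.
At steady state dT/dt = 0 ⇒ T_ss = T_in + Q̇/(ṁ c_p) = 22.0 + 13.0/(1.30·2.01) = 26.975 °C.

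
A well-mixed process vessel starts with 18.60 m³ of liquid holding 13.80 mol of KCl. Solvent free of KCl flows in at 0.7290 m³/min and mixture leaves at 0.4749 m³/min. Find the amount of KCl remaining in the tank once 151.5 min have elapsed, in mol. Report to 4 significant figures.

1.696 mol

Total volume: dV/dt = Q_in − Q_out = 0.254100 m³/min, so V(t) = 18.60 + 0.254100 t and V(151.5) = 57.0962 m³.
Species balance (pure solvent in): dm/dt = −Q_out · m/V(t).
Separate: dm/m = −Q_out dt/V(t) ⇒ ln(m/m₀) = −(Q_out/(Q_in−Q_out)) ln(V/V₀).
m = m₀ (V₀/V)^(Q_out/(Q_in−Q_out)) = 13.80 × (18.60/57.0962)^(1.86895) = 1.69639 mol.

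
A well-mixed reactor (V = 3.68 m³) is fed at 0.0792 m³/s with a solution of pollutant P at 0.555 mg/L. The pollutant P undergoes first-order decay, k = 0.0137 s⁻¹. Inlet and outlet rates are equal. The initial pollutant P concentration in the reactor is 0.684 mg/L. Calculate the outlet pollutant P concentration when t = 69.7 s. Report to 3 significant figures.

Species balance: V dC/dt = Q C_in − Q C − k V C.
This is linear with rate a = Q/V + k = 0.035222 s⁻¹.
C_ss = Q C_in/(Q + kV) = 0.33912 mg/L; C(t) = C_ss + (C₀ − C_ss) e^(−a t).
C(69.7) = 0.33912 + (0.34488)·e^(−0.035222·69.7) = 0.33912 + (0.34488)·0.085867 = 0.36874 mg/L.

0.369 mg/L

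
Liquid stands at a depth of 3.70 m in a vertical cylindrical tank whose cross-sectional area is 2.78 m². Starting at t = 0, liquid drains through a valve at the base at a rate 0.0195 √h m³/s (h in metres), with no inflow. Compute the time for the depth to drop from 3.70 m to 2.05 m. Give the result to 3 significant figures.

140 s

A dh/dt = −Q_out = −0.0195 √h.
This is separable: 2 d(√h)/dt = −0.0195/A, so √h = √h₀ − (0.0195/(2A)) t.
t = 2A(√h₀ − √h)/0.0195 = 2·2.78·(√3.70 − √2.05)/0.0195
  = 5.5600 × (1.9235 − 1.4318) / 0.0195 = 140.21 s.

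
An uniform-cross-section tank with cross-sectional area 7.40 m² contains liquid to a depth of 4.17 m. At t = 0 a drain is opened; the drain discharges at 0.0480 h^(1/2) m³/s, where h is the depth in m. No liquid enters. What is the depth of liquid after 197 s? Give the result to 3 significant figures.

1.97 m

A dh/dt = −Q_out = −0.0480 √h.
This is separable: 2 d(√h)/dt = −0.0480/A, so √h = √h₀ − (0.0480/(2A)) t.
√h = √4.17 − 0.0480·197/(2·7.40) = 2.0421 − 0.63892 = 1.4031.
h = 1.4031² = 1.9688 m.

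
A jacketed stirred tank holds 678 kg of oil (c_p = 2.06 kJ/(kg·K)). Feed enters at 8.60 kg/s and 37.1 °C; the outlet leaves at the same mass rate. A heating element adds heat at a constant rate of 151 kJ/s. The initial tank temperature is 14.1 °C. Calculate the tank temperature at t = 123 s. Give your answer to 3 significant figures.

39.0 °C

M c_p dT/dt = ṁ c_p (T_in − T) + Q̇.
τ = M/ṁ = 78.837 s; T_ss = T_in + Q̇/(ṁ c_p) = 37.1 + 151/(8.60·2.06) = 45.623 °C.
T approaches T_ss exponentially: T(t) = T_ss + (T₀ − T_ss) e^(−t/τ).
T(123) = 45.623 + (-31.523)·e^(−123/78.837) = 45.623 + (-31.523)·0.21010 = 39.000 °C.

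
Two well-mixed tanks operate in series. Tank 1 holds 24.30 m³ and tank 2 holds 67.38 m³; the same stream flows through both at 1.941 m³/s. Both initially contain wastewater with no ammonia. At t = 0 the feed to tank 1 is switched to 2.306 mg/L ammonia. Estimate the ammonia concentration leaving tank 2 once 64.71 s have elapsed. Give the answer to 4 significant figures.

1.754 mg/L

Each tank obeys Vᵢ dCᵢ/dt = Q(Cᵢ₋₁ − Cᵢ), so τᵢ = Vᵢ/Q.
τ₁ = 24.30/1.941 = 12.5193 s; τ₂ = 67.38/1.941 = 34.7141 s.
Solving the cascade with C₁(0)=C₂(0)=0 gives C₂(t) = C_in[1 − (τ₁ e^(−t/τ₁) − τ₂ e^(−t/τ₂))/(τ₁ − τ₂)].
At t = 64.71: e^(−t/τ₁) = 0.00569133, e^(−t/τ₂) = 0.155038.
C₂ = 2.306·[1 − (12.5193·0.00569133 − 34.7141·0.155038)/(-22.1947)] = 2.306·0.760721 = 1.75422 mg/L.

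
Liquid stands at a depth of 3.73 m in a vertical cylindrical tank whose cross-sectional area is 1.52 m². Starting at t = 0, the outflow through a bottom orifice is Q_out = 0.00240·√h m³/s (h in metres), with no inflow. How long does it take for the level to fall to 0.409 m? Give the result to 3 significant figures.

A dh/dt = −Q_out = −0.00240 √h.
Separate and integrate: 2(√h − √h₀) = −(0.00240/A) t.
t = 2A(√h₀ − √h)/0.00240 = 2·1.52·(√3.73 − √0.409)/0.00240
  = 3.0400 × (1.9313 − 0.63953) / 0.00240 = 1636.3 s.

1640 s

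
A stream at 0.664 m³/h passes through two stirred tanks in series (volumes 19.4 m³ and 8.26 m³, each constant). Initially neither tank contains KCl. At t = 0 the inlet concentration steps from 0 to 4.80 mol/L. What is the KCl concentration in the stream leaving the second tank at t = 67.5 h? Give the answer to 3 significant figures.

Species balance on tank i: dCᵢ/dt = (Cᵢ₋₁ − Cᵢ)/τᵢ with τᵢ = Vᵢ/Q.
τ₁ = 19.4/0.664 = 29.217 h; τ₂ = 8.26/0.664 = 12.440 h.
Tank 1: C₁ = C_in(1 − e^(−t/τ₁)). Tank 2 (τ₁ ≠ τ₂): C₂ = C_in[1 − (τ₁ e^(−t/τ₁) − τ₂ e^(−t/τ₂))/(τ₁ − τ₂)].
At t = 67.5: e^(−t/τ₁) = 0.099231, e^(−t/τ₂) = 0.0044000.
C₂ = 4.80·[1 − (29.217·0.099231 − 12.440·0.0044000)/(16.777)] = 4.80·0.83046 = 3.9862 mol/L.

3.99 mol/L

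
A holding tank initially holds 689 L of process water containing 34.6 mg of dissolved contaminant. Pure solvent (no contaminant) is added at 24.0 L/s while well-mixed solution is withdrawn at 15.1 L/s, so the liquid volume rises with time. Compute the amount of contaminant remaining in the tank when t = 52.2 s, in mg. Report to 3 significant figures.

Total volume: dV/dt = Q_in − Q_out = 8.9000 L/s, so V(t) = 689 + 8.9000 t and V(52.2) = 1153.6 L.
No contaminant enters, so dm/dt = −Q_out · (m/V).
dm/m = −Q_out dt/(V₀ + 8.9000 t); integrating gives ln(m/m₀) = −(Q_out/(Q_in−Q_out)) ln(V/V₀).
m = m₀ (V₀/V)^(Q_out/(Q_in−Q_out)) = 34.6 × (689/1153.6)^(1.6966) = 14.432 mg.

14.4 mg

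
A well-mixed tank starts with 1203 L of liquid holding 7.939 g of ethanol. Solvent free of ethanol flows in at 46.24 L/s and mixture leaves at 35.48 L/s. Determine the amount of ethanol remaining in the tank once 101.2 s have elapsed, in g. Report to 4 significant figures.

0.9478 g

Let m(t) be the amount of ethanol. Volume: V(t) = V₀ + (Q_in − Q_out) t = 1203 + 10.7600 t; V(101.2) = 2291.91 L.
Species balance (pure solvent in): dm/dt = −Q_out · m/V(t).
Separate: dm/m = −Q_out dt/V(t) ⇒ ln(m/m₀) = −(Q_out/(Q_in−Q_out)) ln(V/V₀).
m = m₀ (V₀/V)^(Q_out/(Q_in−Q_out)) = 7.939 × (1203/2291.91)^(3.29740) = 0.947802 g.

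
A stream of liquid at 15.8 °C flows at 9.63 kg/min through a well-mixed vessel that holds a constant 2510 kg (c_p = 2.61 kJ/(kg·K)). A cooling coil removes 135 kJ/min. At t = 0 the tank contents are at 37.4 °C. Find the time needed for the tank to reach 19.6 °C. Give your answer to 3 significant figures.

Unsteady energy balance on the tank contents: M c_p dT/dt = ṁ c_p (T_in − T) − 135.
τ = M/ṁ = 260.64 min; T_ss = T_in − Q̇/(ṁ c_p) = 10.429 °C.
T(t) = T_ss + (T₀ − T_ss) e^(−t/τ). Set T = 19.6:
e^(−t/τ) = (19.6 − 10.429)/(37.4 − 10.429) = 0.34004
t = −260.64 · ln(0.34004) = 281.16 min.

281 min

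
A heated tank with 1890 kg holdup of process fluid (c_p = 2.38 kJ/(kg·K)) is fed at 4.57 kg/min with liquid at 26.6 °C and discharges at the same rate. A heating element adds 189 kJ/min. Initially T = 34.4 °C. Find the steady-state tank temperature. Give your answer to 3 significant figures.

44.0 °C

M c_p dT/dt = ṁ c_p (T_in − T) + Q̇.
At steady state dT/dt = 0 ⇒ T_ss = T_in + Q̇/(ṁ c_p) = 26.6 + 189/(4.57·2.38) = 43.977 °C.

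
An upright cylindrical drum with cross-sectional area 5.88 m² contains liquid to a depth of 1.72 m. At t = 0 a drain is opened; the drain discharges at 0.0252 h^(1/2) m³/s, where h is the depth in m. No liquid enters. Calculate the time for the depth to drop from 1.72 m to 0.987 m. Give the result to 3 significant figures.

148 s

With no inflow, A dh/dt = −0.0252 √h.
Separate and integrate: 2(√h − √h₀) = −(0.0252/A) t.
t = 2A(√h₀ − √h)/0.0252 = 2·5.88·(√1.72 − √0.987)/0.0252
  = 11.760 × (1.3115 − 0.99348) / 0.0252 = 148.40 s.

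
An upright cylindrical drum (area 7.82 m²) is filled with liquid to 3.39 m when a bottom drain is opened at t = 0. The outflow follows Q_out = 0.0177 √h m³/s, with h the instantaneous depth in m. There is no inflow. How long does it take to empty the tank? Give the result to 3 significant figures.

1630 s

A dh/dt = −Q_out = −0.0177 √h.
This is separable: 2 d(√h)/dt = −0.0177/A, so √h = √h₀ − (0.0177/(2A)) t.
Tank is empty when √h = 0: t_empty = 2A√h₀/0.0177.
t_empty = 2·7.82·√3.39/0.0177 = 15.640·1.8412/0.0177 = 1626.9 s.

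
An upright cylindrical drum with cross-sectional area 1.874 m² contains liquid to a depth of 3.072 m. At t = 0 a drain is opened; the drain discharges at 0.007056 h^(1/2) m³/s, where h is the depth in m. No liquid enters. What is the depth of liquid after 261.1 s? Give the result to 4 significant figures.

Volume balance on the tank: A dh/dt = −0.007056 √h.
∫ h^(−1/2) dh = −(0.007056/A) ∫ dt, giving 2√h = 2√h₀ − (0.007056/A) t.
√h = √3.072 − 0.007056·261.1/(2·1.874) = 1.75271 − 0.491548 = 1.26116.
h = 1.26116² = 1.59054 m.

1.591 m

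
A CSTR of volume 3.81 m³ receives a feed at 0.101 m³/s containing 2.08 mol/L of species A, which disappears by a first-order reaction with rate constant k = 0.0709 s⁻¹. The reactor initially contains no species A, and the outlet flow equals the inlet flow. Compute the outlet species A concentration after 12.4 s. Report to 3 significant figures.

0.397 mol/L

Species balance: V dC/dt = Q C_in − Q C − k V C.
This is linear with rate a = Q/V + k = 0.097409 s⁻¹.
C_ss = Q C_in/(Q + kV) = 0.56606 mol/L; C(t) = C_ss + (C₀ − C_ss) e^(−a t).
C(12.4) = 0.56606 + (-0.56606)·e^(−0.097409·12.4) = 0.56606 + (-0.56606)·0.29883 = 0.39690 mol/L.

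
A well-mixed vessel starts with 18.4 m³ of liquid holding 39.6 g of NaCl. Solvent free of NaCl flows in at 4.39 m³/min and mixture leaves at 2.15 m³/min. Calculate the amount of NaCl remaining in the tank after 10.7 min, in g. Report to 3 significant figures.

17.8 g

Let m(t) be the amount of NaCl. Volume: V(t) = V₀ + (Q_in − Q_out) t = 18.4 + 2.2400 t; V(10.7) = 42.368 m³.
Solute balance: dm/dt = 0 − Q_out C = −Q_out m/V(t).
Separate: dm/m = −Q_out dt/V(t) ⇒ ln(m/m₀) = −(Q_out/(Q_in−Q_out)) ln(V/V₀).
m = m₀ (V₀/V)^(Q_out/(Q_in−Q_out)) = 39.6 × (18.4/42.368)^(0.95982) = 17.784 g.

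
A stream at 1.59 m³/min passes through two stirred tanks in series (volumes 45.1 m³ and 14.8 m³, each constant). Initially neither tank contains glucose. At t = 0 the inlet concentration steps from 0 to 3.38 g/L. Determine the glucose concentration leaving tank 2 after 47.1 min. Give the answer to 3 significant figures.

2.43 g/L

Species balance on tank i: dCᵢ/dt = (Cᵢ₋₁ − Cᵢ)/τᵢ with τᵢ = Vᵢ/Q.
τ₁ = 45.1/1.59 = 28.365 min; τ₂ = 14.8/1.59 = 9.3082 min.
Tank 1: C₁ = C_in(1 − e^(−t/τ₁)). Tank 2 (τ₁ ≠ τ₂): C₂ = C_in[1 − (τ₁ e^(−t/τ₁) − τ₂ e^(−t/τ₂))/(τ₁ − τ₂)].
At t = 47.1: e^(−t/τ₁) = 0.19004, e^(−t/τ₂) = 0.0063451.
C₂ = 3.38·[1 − (28.365·0.19004 − 9.3082·0.0063451)/(19.057)] = 3.38·0.72023 = 2.4344 g/L.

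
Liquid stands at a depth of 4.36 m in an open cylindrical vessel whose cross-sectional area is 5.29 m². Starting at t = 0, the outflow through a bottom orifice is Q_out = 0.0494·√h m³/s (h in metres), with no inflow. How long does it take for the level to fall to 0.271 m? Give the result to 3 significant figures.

336 s

Unsteady balance on liquid volume: A dh/dt = −0.0494 √h.
Separate and integrate: 2(√h − √h₀) = −(0.0494/A) t.
t = 2A(√h₀ − √h)/0.0494 = 2·5.29·(√4.36 − √0.271)/0.0494
  = 10.580 × (2.0881 − 0.52058) / 0.0494 = 335.71 s.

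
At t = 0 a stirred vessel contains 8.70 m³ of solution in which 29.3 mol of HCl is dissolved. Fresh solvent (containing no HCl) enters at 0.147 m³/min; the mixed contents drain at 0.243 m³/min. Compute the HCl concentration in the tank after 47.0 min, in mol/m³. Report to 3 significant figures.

Total volume: dV/dt = Q_in − Q_out = -0.096000 m³/min, so V(t) = 8.70 − 0.096000 t and V(47.0) = 4.1880 m³.
Species balance (pure solvent in): dm/dt = −Q_out · m/V(t).
Separate: dm/m = −Q_out dt/V(t) ⇒ ln(m/m₀) = −(Q_out/(Q_in−Q_out)) ln(V/V₀).
m = m₀ (V₀/V)^(Q_out/(Q_in−Q_out)) = 29.3 × (8.70/4.1880)^(-2.5312) = 4.6043 mol.
C = m/V = 4.6043/4.1880 = 1.0994 mol/m³.

1.10 mol/m³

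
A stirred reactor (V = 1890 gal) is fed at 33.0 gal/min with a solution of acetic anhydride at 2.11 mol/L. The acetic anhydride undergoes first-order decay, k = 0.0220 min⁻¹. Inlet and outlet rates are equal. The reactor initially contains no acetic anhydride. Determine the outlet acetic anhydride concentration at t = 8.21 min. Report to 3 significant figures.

Accumulation = in − out − consumed: V dC/dt = Q C_in − Q C − k V C.
This is linear with rate a = Q/V + k = 0.039460 min⁻¹.
C_ss = Q C_in/(Q + kV) = 0.93363 mol/L; C(t) = C_ss + (C₀ − C_ss) e^(−a t).
C(8.21) = 0.93363 + (-0.93363)·e^(−0.039460·8.21) = 0.93363 + (-0.93363)·0.72327 = 0.25836 mol/L.

0.258 mol/L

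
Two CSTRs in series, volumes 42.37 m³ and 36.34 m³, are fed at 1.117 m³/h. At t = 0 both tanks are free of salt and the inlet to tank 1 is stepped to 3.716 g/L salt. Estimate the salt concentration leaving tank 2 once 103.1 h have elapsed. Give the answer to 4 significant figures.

2.934 g/L

Species balance on tank i: dCᵢ/dt = (Cᵢ₋₁ − Cᵢ)/τᵢ with τᵢ = Vᵢ/Q.
τ₁ = 42.37/1.117 = 37.9320 h; τ₂ = 36.34/1.117 = 32.5336 h.
Solving the cascade with C₁(0)=C₂(0)=0 gives C₂(t) = C_in[1 − (τ₁ e^(−t/τ₁) − τ₂ e^(−t/τ₂))/(τ₁ − τ₂)].
At t = 103.1: e^(−t/τ₁) = 0.0660050, e^(−t/τ₂) = 0.0420442.
C₂ = 3.716·[1 − (37.9320·0.0660050 − 32.5336·0.0420442)/(5.39839)] = 3.716·0.789594 = 2.93413 g/L.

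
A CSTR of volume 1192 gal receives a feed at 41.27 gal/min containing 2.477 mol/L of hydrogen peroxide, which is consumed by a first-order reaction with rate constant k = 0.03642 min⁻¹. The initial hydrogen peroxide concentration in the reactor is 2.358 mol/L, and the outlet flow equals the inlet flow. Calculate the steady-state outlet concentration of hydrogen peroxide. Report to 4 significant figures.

V dC/dt = Q(C_in − C) − k V C.
At steady state: 0 = Q C_in − (Q + kV) C_ss, so C_ss = Q C_in/(Q + kV).
C_ss = 41.27·2.477/(41.27 + 0.03642·1192) = 102.226/84.6826 = 1.20716 mol/L.

1.207 mol/L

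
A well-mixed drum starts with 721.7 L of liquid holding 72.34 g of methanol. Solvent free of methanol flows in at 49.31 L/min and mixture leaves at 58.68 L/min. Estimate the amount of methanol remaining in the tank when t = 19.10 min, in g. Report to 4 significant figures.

Let m(t) be the amount of methanol. Volume: V(t) = V₀ + (Q_in − Q_out) t = 721.7 − 9.37000 t; V(19.10) = 542.733 L.
Solute balance: dm/dt = 0 − Q_out C = −Q_out m/V(t).
dm/m = −Q_out dt/(V₀ − 9.37000 t); integrating gives ln(m/m₀) = −(Q_out/(Q_in−Q_out)) ln(V/V₀).
m = m₀ (V₀/V)^(Q_out/(Q_in−Q_out)) = 72.34 × (721.7/542.733)^(-6.26254) = 12.1412 g.

12.14 g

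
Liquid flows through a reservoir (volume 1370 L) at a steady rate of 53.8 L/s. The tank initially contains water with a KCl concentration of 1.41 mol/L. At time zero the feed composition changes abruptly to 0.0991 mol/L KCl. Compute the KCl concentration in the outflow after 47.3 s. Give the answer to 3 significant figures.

Mass balance on the solute (V constant): V dC/dt = Q(C_in − C).
Time constant τ = V/Q = 1370/53.8 = 25.465 s.
This is linear first-order; C(t) = C_in + (C₀ − C_in) e^(−t/τ).
C(47.3) = 0.0991 + (1.41 − 0.0991)·e^(−47.3/25.465) = 0.0991 + (1.3109)·0.15607 = 0.30369 mol/L.

0.304 mol/L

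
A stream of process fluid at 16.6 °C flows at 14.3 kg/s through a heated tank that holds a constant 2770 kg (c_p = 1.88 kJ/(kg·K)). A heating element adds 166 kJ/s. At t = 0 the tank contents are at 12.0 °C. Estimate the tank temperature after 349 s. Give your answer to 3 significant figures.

21.0 °C

M c_p dT/dt = ṁ c_p (T_in − T) + Q̇.
Rearrange: dT/dt = (T_ss − T)/τ with τ = M/ṁ = 193.71 s and T_ss = T_in + Q̇/(ṁ c_p) = 22.775 °C.
Integrating: T(t) = T_ss + (T₀ − T_ss) e^(−t/τ).
T(349) = 22.775 + (-10.775)·e^(−349/193.71) = 22.775 + (-10.775)·0.16502 = 20.997 °C.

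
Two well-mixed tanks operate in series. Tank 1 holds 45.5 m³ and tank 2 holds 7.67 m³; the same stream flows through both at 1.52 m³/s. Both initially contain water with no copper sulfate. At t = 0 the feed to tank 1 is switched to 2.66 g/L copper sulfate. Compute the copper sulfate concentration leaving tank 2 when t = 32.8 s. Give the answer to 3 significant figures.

1.59 g/L

Species balance on tank i: dCᵢ/dt = (Cᵢ₋₁ − Cᵢ)/τᵢ with τᵢ = Vᵢ/Q.
τ₁ = 45.5/1.52 = 29.934 s; τ₂ = 7.67/1.52 = 5.0461 s.
Solving the cascade with C₁(0)=C₂(0)=0 gives C₂(t) = C_in[1 − (τ₁ e^(−t/τ₁) − τ₂ e^(−t/τ₂))/(τ₁ − τ₂)].
At t = 32.8: e^(−t/τ₁) = 0.33429, e^(−t/τ₂) = 0.0015032.
C₂ = 2.66·[1 − (29.934·0.33429 − 5.0461·0.0015032)/(24.888)] = 2.66·0.59823 = 1.5913 g/L.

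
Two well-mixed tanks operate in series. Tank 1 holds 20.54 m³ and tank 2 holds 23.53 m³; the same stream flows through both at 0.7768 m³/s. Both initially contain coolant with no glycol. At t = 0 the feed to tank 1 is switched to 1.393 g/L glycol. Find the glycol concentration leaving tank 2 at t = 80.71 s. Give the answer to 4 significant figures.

Species balance on tank i: dCᵢ/dt = (Cᵢ₋₁ − Cᵢ)/τᵢ with τᵢ = Vᵢ/Q.
τ₁ = 20.54/0.7768 = 26.4418 s; τ₂ = 23.53/0.7768 = 30.2909 s.
Tank 1: C₁ = C_in(1 − e^(−t/τ₁)). Tank 2 (τ₁ ≠ τ₂): C₂ = C_in[1 − (τ₁ e^(−t/τ₁) − τ₂ e^(−t/τ₂))/(τ₁ − τ₂)].
At t = 80.71: e^(−t/τ₁) = 0.0472472, e^(−t/τ₂) = 0.0696346.
C₂ = 1.393·[1 − (26.4418·0.0472472 − 30.2909·0.0696346)/(-3.84912)] = 1.393·0.776573 = 1.08177 g/L.

1.082 g/L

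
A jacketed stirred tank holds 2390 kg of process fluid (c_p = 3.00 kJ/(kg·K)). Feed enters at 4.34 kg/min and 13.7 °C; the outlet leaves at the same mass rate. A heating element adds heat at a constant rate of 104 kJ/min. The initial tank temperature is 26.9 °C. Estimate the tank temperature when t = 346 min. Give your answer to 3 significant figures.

24.5 °C

First-law balance (no shaft work): M c_p dT/dt = ṁ c_p (T_in − T) + 104.
τ = M/ṁ = 550.69 min; T_ss = T_in + Q̇/(ṁ c_p) = 13.7 + 104/(4.34·3.00) = 21.688 °C.
T approaches T_ss exponentially: T(t) = T_ss + (T₀ − T_ss) e^(−t/τ).
T(346) = 21.688 + (5.2123)·e^(−346/550.69) = 21.688 + (5.2123)·0.53350 = 24.468 °C.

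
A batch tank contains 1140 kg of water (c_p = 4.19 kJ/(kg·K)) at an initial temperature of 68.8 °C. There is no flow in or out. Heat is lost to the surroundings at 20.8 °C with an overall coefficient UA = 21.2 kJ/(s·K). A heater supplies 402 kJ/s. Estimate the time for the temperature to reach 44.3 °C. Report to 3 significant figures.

Lumped-capacitance energy balance: M c_p dT/dt = UA(T_amb − T) + Q̇.
τ = M c_p/UA = 225.31 s; T_ss = T_amb + Q̇/UA = 20.8 + 402/21.2 = 39.762 °C.
T(t) = T_ss + (T₀ − T_ss)e^(−t/τ); set T = 44.3:
t = −τ ln[(T − T_ss)/(T₀ − T_ss)] = −225.31 · ln(0.15627) = 418.22 s.

418 s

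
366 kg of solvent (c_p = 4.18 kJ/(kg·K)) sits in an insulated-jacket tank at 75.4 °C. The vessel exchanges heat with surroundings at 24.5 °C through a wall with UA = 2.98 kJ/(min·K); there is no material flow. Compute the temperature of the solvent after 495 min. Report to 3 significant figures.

43.9 °C

M c_p dT/dt = −UA(T − T_amb).
dT/dt = (T_ss − T)/τ with T_ss = T_amb = 24.500 °C, τ = M c_p/UA = 366·4.18/2.98 = 513.38 min.
Integrating: T(t) = T_ss + (T₀ − T_ss) e^(−t/τ).
T(495) = 24.500 + (50.900)·0.38129 = 43.908 °C.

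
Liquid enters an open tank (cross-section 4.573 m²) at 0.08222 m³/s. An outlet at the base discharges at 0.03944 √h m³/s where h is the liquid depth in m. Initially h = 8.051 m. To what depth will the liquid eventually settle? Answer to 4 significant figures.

4.346 m

A dh/dt = Q_in − 0.03944 √h. Steady state requires inflow = outflow:
Q_in = 0.03944 √h_ss ⇒ √h_ss = 0.08222/0.03944 = 2.08469.
h_ss = 2.08469² = 4.34591 m. (Since h₀ = 8.051 m > h_ss, the level will fall toward this value.)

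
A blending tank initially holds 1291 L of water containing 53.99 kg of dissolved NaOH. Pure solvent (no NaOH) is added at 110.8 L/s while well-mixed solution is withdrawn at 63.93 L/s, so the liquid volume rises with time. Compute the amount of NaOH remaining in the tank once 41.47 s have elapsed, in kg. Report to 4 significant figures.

15.42 kg

Let m(t) be the amount of NaOH. Volume: V(t) = V₀ + (Q_in − Q_out) t = 1291 + 46.8700 t; V(41.47) = 3234.70 L.
No NaOH enters, so dm/dt = −Q_out · (m/V).
dm/m = −Q_out dt/(V₀ + 46.8700 t); integrating gives ln(m/m₀) = −(Q_out/(Q_in−Q_out)) ln(V/V₀).
m = m₀ (V₀/V)^(Q_out/(Q_in−Q_out)) = 53.99 × (1291/3234.70)^(1.36399) = 15.4244 kg.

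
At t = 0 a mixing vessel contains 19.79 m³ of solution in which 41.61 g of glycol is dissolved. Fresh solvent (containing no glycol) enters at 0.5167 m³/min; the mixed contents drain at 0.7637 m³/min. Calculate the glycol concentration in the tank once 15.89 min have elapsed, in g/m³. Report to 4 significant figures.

Let m(t) be the amount of glycol. Volume: V(t) = V₀ + (Q_in − Q_out) t = 19.79 − 0.247000 t; V(15.89) = 15.8652 m³.
Species balance (pure solvent in): dm/dt = −Q_out · m/V(t).
Separate: dm/m = −Q_out dt/V(t) ⇒ ln(m/m₀) = −(Q_out/(Q_in−Q_out)) ln(V/V₀).
m = m₀ (V₀/V)^(Q_out/(Q_in−Q_out)) = 41.61 × (19.79/15.8652)^(-3.09190) = 21.0074 g.
C = m/V = 21.0074/15.8652 = 1.32412 g/m³.

1.324 g/m³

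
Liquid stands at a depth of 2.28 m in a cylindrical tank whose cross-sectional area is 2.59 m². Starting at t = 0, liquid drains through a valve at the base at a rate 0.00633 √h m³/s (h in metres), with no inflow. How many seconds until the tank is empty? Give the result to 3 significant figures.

Unsteady balance on liquid volume: A dh/dt = −0.00633 √h.
This is separable: 2 d(√h)/dt = −0.00633/A, so √h = √h₀ − (0.00633/(2A)) t.
Set h = 0: 2√h₀ = (0.00633/A) t_empty ⇒ t_empty = 2A√h₀/0.00633.
t_empty = 2·2.59·√2.28/0.00633 = 5.1800·1.5100/0.00633 = 1235.6 s.

1240 s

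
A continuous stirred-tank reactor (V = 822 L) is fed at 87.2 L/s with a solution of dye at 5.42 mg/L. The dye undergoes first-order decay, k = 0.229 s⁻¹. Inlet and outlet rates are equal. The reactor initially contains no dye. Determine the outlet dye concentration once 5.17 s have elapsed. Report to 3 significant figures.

Species balance: V dC/dt = Q C_in − Q C − k V C.
This is linear with rate a = Q/V + k = 0.33508 s⁻¹.
C_ss = Q C_in/(Q + kV) = 1.7159 mg/L; C(t) = C_ss + (C₀ − C_ss) e^(−a t).
C(5.17) = 1.7159 + (-1.7159)·e^(−0.33508·5.17) = 1.7159 + (-1.7159)·0.17686 = 1.4124 mg/L.

1.41 mg/L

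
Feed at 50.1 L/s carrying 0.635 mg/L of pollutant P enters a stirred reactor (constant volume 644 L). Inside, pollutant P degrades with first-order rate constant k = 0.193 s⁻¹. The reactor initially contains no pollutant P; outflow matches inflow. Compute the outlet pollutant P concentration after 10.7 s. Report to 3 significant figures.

0.172 mg/L

Accumulation = in − out − consumed: V dC/dt = Q C_in − Q C − k V C.
This is linear with rate a = Q/V + k = 0.27080 s⁻¹.
C_ss = Q C_in/(Q + kV) = 0.18243 mg/L; C(t) = C_ss + (C₀ − C_ss) e^(−a t).
C(10.7) = 0.18243 + (-0.18243)·e^(−0.27080·10.7) = 0.18243 + (-0.18243)·0.055161 = 0.17236 mg/L.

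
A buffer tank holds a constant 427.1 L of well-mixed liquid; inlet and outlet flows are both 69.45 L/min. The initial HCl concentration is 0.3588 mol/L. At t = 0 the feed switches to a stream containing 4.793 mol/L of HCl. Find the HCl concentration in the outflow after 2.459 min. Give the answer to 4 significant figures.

Mass balance on the solute (V constant): V dC/dt = Q(C_in − C).
Rewrite as dC/dt + C/τ = C_in/τ, τ = V/Q = 6.14975 min.
Solution: C(t) = C_in + (C₀ − C_in) e^(−t/τ).
C(2.459) = 4.793 + (0.3588 − 4.793)·e^(−2.459/6.14975) = 4.793 + (-4.43420)·0.670418 = 1.82023 mol/L.

1.820 mol/L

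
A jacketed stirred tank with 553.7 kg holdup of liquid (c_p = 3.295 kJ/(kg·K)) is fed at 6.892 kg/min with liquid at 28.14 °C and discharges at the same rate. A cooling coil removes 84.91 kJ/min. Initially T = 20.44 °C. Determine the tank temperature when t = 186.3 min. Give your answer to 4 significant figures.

24.01 °C

M c_p dT/dt = ṁ c_p (T_in − T) − Q̇.
Rearrange: dT/dt = (T_ss − T)/τ with τ = M/ṁ = 80.3395 min and T_ss = T_in − Q̇/(ṁ c_p) = 24.4010 °C.
This is linear first-order; T(t) = T_ss + (T₀ − T_ss) e^(−t/τ).
T(186.3) = 24.4010 + (-3.96098)·e^(−186.3/80.3395) = 24.4010 + (-3.96098)·0.0983809 = 24.0113 °C.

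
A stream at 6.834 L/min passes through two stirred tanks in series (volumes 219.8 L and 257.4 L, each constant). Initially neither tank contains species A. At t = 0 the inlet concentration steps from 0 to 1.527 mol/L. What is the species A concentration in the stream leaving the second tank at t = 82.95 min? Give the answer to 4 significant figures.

Each tank obeys Vᵢ dCᵢ/dt = Q(Cᵢ₋₁ − Cᵢ), so τᵢ = Vᵢ/Q.
τ₁ = 219.8/6.834 = 32.1627 min; τ₂ = 257.4/6.834 = 37.6646 min.
Solving the cascade with C₁(0)=C₂(0)=0 gives C₂(t) = C_in[1 − (τ₁ e^(−t/τ₁) − τ₂ e^(−t/τ₂))/(τ₁ − τ₂)].
At t = 82.95: e^(−t/τ₁) = 0.0758443, e^(−t/τ₂) = 0.110545.
C₂ = 1.527·[1 − (32.1627·0.0758443 − 37.6646·0.110545)/(-5.50190)] = 1.527·0.686603 = 1.04844 mol/L.

1.048 mol/L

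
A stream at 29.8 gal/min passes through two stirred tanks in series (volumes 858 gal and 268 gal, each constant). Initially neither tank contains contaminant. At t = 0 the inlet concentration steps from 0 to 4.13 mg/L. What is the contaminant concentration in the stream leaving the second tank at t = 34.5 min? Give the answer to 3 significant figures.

Time constants: τᵢ = Vᵢ/Q for each well-mixed tank.
τ₁ = 858/29.8 = 28.792 min; τ₂ = 268/29.8 = 8.9933 min.
Solving the cascade with C₁(0)=C₂(0)=0 gives C₂(t) = C_in[1 − (τ₁ e^(−t/τ₁) − τ₂ e^(−t/τ₂))/(τ₁ − τ₂)].
At t = 34.5: e^(−t/τ₁) = 0.30172, e^(−t/τ₂) = 0.021576.
C₂ = 4.13·[1 − (28.792·0.30172 − 8.9933·0.021576)/(19.799)] = 4.13·0.57103 = 2.3583 mg/L.

2.36 mg/L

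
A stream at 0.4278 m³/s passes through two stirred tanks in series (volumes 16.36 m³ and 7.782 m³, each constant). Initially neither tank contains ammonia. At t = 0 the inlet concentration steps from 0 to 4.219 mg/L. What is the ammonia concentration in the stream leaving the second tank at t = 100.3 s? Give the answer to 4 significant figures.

3.650 mg/L

Each tank obeys Vᵢ dCᵢ/dt = Q(Cᵢ₋₁ − Cᵢ), so τᵢ = Vᵢ/Q.
τ₁ = 16.36/0.4278 = 38.2422 s; τ₂ = 7.782/0.4278 = 18.1907 s.
Solving the cascade with C₁(0)=C₂(0)=0 gives C₂(t) = C_in[1 − (τ₁ e^(−t/τ₁) − τ₂ e^(−t/τ₂))/(τ₁ − τ₂)].
At t = 100.3: e^(−t/τ₁) = 0.0726023, e^(−t/τ₂) = 0.00403079.
C₂ = 4.219·[1 − (38.2422·0.0726023 − 18.1907·0.00403079)/(20.0514)] = 4.219·0.865189 = 3.65023 mg/L.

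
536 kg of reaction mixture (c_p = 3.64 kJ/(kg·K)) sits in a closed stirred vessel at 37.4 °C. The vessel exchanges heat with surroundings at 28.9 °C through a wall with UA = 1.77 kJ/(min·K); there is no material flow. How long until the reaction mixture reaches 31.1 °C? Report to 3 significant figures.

Lumped-capacitance energy balance: M c_p dT/dt = UA(T_amb − T).
τ = M c_p/UA = 1102.3 min; T_ss = T_amb = 28.900 °C.
T(t) = T_ss + (T₀ − T_ss)e^(−t/τ); set T = 31.1:
t = −τ ln[(T − T_ss)/(T₀ − T_ss)] = −1102.3 · ln(0.25882) = 1489.9 min.

1490 min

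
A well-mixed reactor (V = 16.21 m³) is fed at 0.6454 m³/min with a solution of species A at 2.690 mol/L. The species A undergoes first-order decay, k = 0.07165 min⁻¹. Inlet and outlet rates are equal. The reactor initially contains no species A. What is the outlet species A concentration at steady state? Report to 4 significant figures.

0.9609 mol/L

Accumulation = in − out − consumed: V dC/dt = Q C_in − Q C − k V C.
At steady state: 0 = Q C_in − (Q + kV) C_ss, so C_ss = Q C_in/(Q + kV).
C_ss = 0.6454·2.690/(0.6454 + 0.07165·16.21) = 1.73613/1.80685 = 0.960860 mol/L.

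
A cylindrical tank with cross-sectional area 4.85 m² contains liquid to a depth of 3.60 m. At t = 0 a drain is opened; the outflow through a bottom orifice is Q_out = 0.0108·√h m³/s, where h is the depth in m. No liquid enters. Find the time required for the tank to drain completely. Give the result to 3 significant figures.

Accumulation of liquid (constant cross-section A): A dh/dt = −0.0108 √h.
This is separable: 2 d(√h)/dt = −0.0108/A, so √h = √h₀ − (0.0108/(2A)) t.
Set h = 0: 2√h₀ = (0.0108/A) t_empty ⇒ t_empty = 2A√h₀/0.0108.
t_empty = 2·4.85·√3.60/0.0108 = 9.7000·1.8974/0.0108 = 1704.1 s.

1700 s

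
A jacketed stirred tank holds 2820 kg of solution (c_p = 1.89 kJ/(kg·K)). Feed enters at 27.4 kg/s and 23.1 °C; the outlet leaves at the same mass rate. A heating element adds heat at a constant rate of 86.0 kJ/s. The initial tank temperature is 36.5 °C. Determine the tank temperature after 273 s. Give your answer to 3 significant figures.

Unsteady energy balance on the tank contents: M c_p dT/dt = ṁ c_p (T_in − T) + 86.0.
Rearrange: dT/dt = (T_ss − T)/τ with τ = M/ṁ = 102.92 s and T_ss = T_in + Q̇/(ṁ c_p) = 24.761 °C.
Integrating: T(t) = T_ss + (T₀ − T_ss) e^(−t/τ).
T(273) = 24.761 + (11.739)·e^(−273/102.92) = 24.761 + (11.739)·0.070471 = 25.588 °C.

25.6 °C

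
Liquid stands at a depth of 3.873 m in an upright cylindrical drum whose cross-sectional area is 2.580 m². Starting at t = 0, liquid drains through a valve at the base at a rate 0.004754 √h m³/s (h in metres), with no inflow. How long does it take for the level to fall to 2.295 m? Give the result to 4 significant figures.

491.8 s

A dh/dt = −Q_out = −0.004754 √h.
This is separable: 2 d(√h)/dt = −0.004754/A, so √h = √h₀ − (0.004754/(2A)) t.
t = 2A(√h₀ − √h)/0.004754 = 2·2.580·(√3.873 − √2.295)/0.004754
  = 5.16000 × (1.96799 − 1.51493) / 0.004754 = 491.761 s.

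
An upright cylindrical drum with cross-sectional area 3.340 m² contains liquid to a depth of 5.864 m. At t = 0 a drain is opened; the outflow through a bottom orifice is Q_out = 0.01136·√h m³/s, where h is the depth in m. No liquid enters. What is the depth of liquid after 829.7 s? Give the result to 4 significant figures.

Mass balance (ρ constant): A dh/dt = −0.01136 √h.
Separate and integrate: 2(√h − √h₀) = −(0.01136/A) t.
√h = √5.864 − 0.01136·829.7/(2·3.340) = 2.42157 − 1.41099 = 1.01058.
h = 1.01058² = 1.02128 m.

1.021 m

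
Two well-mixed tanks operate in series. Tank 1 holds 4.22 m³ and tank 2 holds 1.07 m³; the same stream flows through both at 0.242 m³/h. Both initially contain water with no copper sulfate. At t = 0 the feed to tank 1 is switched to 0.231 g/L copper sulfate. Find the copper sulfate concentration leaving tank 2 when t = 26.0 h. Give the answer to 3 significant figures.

0.162 g/L

Each tank obeys Vᵢ dCᵢ/dt = Q(Cᵢ₋₁ − Cᵢ), so τᵢ = Vᵢ/Q.
τ₁ = 4.22/0.242 = 17.438 h; τ₂ = 1.07/0.242 = 4.4215 h.
Tank 1: C₁ = C_in(1 − e^(−t/τ₁)). Tank 2 (τ₁ ≠ τ₂): C₂ = C_in[1 − (τ₁ e^(−t/τ₁) − τ₂ e^(−t/τ₂))/(τ₁ − τ₂)].
At t = 26.0: e^(−t/τ₁) = 0.22515, e^(−t/τ₂) = 0.0027937.
C₂ = 0.231·[1 − (17.438·0.22515 − 4.4215·0.0027937)/(13.017)] = 0.231·0.69932 = 0.16154 g/L.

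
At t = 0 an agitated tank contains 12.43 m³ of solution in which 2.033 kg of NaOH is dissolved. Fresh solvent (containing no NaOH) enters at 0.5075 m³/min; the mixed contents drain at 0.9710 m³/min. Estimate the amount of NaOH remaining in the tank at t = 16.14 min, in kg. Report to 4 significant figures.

Total volume: dV/dt = Q_in − Q_out = -0.463500 m³/min, so V(t) = 12.43 − 0.463500 t and V(16.14) = 4.94911 m³.
No NaOH enters, so dm/dt = −Q_out · (m/V).
dm/m = −Q_out dt/(V₀ − 0.463500 t); integrating gives ln(m/m₀) = −(Q_out/(Q_in−Q_out)) ln(V/V₀).
m = m₀ (V₀/V)^(Q_out/(Q_in−Q_out)) = 2.033 × (12.43/4.94911)^(-2.09493) = 0.295313 kg.

0.2953 kg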